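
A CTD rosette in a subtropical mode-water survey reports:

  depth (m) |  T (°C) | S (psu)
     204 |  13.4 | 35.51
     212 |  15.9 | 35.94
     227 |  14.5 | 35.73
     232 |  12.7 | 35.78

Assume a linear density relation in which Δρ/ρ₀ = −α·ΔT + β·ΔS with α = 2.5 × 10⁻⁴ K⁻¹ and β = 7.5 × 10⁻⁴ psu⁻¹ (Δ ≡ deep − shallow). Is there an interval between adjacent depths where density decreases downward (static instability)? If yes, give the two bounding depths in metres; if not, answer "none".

204–212 m

Evaluate Δρ/ρ₀ = −αΔT + βΔS across each adjacent pair:
  204–212 m: −αΔT+βΔS = −(2.5 × 10⁻⁴)(+2.5)+(7.5 × 10⁻⁴)(+0.43) = -3.0 × 10⁻⁴ → UNSTABLE
  212–227 m: −αΔT+βΔS = −(2.5 × 10⁻⁴)(-1.4)+(7.5 × 10⁻⁴)(-0.21) = 1.9 × 10⁻⁴ → stable
  227–232 m: −αΔT+βΔS = −(2.5 × 10⁻⁴)(-1.8)+(7.5 × 10⁻⁴)(+0.05) = 4.9 × 10⁻⁴ → stable
The 204–212 m interval has Δρ < 0: lighter water underlies denser water.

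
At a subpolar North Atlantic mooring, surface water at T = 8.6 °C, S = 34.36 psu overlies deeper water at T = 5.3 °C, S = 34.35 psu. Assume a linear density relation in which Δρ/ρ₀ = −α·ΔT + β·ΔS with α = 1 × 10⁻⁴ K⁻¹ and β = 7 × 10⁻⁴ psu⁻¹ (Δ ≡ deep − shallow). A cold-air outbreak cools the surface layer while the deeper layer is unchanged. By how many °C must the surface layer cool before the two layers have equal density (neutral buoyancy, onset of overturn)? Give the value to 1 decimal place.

Neutral buoyancy requires Δρ = 0, i.e. −α(T_deep − T_surf′) + β(S_deep − S_surf) = 0.
T_surf′ = T_deep − (β/α)·ΔS = 5.3 − (7 × 10⁻⁴/1 × 10⁻⁴)·(-0.01) = 5.370 °C.
Cooling required: 8.6 − (5.370) = 3.230 °C.

3.2 °C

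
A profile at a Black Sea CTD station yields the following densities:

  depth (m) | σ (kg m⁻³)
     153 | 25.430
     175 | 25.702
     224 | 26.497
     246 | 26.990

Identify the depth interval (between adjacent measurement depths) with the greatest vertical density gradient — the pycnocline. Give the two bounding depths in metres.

224–246 m

Compute the density gradient over each adjacent pair:
  153–175 m: Δρ/Δz = 0.272/22 = 0.012 kg m⁻⁴
  175–224 m: Δρ/Δz = 0.795/49 = 0.016 kg m⁻⁴
  224–246 m: Δρ/Δz = 0.493/22 = 0.022 kg m⁻⁴
The largest gradient is in the 224–246 m interval — the pycnocline.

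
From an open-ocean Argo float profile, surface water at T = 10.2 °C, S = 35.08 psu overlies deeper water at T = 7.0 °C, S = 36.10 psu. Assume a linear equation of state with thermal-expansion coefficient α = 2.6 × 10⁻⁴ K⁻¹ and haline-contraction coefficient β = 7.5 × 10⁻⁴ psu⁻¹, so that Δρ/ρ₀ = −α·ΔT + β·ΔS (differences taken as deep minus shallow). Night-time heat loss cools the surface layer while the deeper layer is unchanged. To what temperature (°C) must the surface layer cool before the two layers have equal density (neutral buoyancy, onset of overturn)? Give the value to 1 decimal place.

Neutral buoyancy requires Δρ = 0, i.e. −α(T_deep − T_surf′) + β(S_deep − S_surf) = 0.
T_surf′ = T_deep − (β/α)·ΔS = 7.0 − (7.5 × 10⁻⁴/2.6 × 10⁻⁴)·(+1.02) = 4.058 °C.
Cooling required: 10.2 − (4.058) = 6.142 °C.

4.1 °C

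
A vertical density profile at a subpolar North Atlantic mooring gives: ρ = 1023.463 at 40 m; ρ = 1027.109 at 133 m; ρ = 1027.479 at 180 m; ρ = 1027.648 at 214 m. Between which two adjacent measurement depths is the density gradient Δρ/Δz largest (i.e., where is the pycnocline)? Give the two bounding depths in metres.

Compute the density gradient over each adjacent pair:
  40–133 m: Δρ/Δz = 3.646/93 = 0.039 kg m⁻⁴
  133–180 m: Δρ/Δz = 0.370/47 = 7.9 × 10⁻³ kg m⁻⁴
  180–214 m: Δρ/Δz = 0.169/34 = 5.0 × 10⁻³ kg m⁻⁴
The largest gradient is in the 40–133 m interval — the pycnocline.

40–133 m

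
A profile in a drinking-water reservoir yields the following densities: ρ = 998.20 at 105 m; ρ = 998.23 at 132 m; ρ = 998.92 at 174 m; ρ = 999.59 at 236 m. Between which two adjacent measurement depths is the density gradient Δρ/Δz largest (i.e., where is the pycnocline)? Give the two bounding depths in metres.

Compute the density gradient over each adjacent pair:
  105–132 m: Δρ/Δz = 0.03/27 = 1.1 × 10⁻³ kg m⁻⁴
  132–174 m: Δρ/Δz = 0.69/42 = 0.016 kg m⁻⁴
  174–236 m: Δρ/Δz = 0.67/62 = 0.011 kg m⁻⁴
The largest gradient is in the 132–174 m interval — the pycnocline.

132–174 m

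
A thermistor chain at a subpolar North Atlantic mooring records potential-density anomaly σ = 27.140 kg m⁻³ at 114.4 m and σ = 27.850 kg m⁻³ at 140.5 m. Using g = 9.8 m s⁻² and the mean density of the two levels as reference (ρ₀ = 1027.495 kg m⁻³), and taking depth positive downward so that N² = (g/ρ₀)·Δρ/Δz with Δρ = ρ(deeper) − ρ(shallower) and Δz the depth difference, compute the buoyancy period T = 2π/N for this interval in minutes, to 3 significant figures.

6.50 min

Δρ = 1027.850 − 1027.140 = 0.710 kg m⁻³ over Δz = 140.5 − 114.4 = 26.1 m.
N² = (9.8/1027.495) × (0.710/26.1) = 2.5946 × 10⁻⁴ s⁻².
N = √(2.5946 × 10⁻⁴) = 0.016108 rad s⁻¹, so T = 2π/N = 390.07 s = 6.5012 min ≈ 6.50 min.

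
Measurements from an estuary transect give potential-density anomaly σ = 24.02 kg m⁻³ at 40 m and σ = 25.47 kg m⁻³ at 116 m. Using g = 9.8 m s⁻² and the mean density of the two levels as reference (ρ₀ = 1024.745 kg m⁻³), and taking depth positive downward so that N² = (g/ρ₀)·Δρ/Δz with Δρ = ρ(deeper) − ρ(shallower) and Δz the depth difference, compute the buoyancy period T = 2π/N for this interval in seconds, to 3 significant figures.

Δρ = 1025.47 − 1024.02 = 1.45 kg m⁻³ over Δz = 116 − 40 = 76 m.
N² = (9.8/1024.745) × (1.45/76) = 1.8246 × 10⁻⁴ s⁻².
N = √(1.8246 × 10⁻⁴) = 0.013508 rad s⁻¹, so T = 2π/N = 465.15 s ≈ 465 s.

465 s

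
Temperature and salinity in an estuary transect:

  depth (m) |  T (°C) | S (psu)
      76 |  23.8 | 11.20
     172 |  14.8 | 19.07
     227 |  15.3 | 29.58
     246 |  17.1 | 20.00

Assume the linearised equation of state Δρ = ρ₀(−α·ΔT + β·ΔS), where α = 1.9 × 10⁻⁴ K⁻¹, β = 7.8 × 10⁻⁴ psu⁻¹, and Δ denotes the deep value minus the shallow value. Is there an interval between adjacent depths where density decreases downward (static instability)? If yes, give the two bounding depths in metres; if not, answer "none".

Evaluate Δρ/ρ₀ = −αΔT + βΔS across each adjacent pair:
  76–172 m: −αΔT+βΔS = −(1.9 × 10⁻⁴)(-9.0)+(7.8 × 10⁻⁴)(+7.87) = 7.8 × 10⁻³ → stable
  172–227 m: −αΔT+βΔS = −(1.9 × 10⁻⁴)(+0.5)+(7.8 × 10⁻⁴)(+10.51) = 8.1 × 10⁻³ → stable
  227–246 m: −αΔT+βΔS = −(1.9 × 10⁻⁴)(+1.8)+(7.8 × 10⁻⁴)(-9.58) = -7.8 × 10⁻³ → UNSTABLE
The 227–246 m interval has Δρ < 0: lighter water underlies denser water.

227–246 m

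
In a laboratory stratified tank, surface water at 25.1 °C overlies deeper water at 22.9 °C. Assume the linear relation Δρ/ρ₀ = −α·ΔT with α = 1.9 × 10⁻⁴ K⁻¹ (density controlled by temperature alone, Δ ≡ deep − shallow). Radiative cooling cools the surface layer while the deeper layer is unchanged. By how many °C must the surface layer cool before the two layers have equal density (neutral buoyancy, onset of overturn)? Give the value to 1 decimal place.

With temperature the only control, equal density requires T_surf′ = T_deep.
T_surf′ = 22.9 °C.
Cooling required: 25.1 − 22.9 = 2.2 °C.

2.2 °C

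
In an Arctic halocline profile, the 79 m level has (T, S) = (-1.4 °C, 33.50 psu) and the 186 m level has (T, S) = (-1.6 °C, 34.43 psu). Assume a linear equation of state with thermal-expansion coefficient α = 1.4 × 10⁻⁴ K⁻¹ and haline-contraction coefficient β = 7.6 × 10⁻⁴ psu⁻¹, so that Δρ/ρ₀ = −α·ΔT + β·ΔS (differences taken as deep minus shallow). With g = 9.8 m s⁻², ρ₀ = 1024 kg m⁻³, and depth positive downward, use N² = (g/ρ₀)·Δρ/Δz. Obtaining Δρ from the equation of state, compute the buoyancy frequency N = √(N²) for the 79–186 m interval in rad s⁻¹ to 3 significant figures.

ΔT = -0.2 K, ΔS = +0.93 psu (deep − shallow).
Δρ/ρ₀ = −αΔT + βΔS = 2.80 × 10⁻⁵ + 7.068 × 10⁻⁴ = 7.348 × 10⁻⁴, so Δρ ≈ 0.7524 kg m⁻³.
N² = (g/ρ₀)·Δρ/Δz = g·(Δρ/ρ₀)/Δz = 9.8 × 7.348 × 10⁻⁴ / 107 = 6.7299 × 10⁻⁵ s⁻².
N = √(6.7299 × 10⁻⁵) = 8.2036 × 10⁻³ rad s⁻¹ ≈ 8.20 × 10⁻³ rad s⁻¹.

8.20 × 10⁻³ rad s⁻¹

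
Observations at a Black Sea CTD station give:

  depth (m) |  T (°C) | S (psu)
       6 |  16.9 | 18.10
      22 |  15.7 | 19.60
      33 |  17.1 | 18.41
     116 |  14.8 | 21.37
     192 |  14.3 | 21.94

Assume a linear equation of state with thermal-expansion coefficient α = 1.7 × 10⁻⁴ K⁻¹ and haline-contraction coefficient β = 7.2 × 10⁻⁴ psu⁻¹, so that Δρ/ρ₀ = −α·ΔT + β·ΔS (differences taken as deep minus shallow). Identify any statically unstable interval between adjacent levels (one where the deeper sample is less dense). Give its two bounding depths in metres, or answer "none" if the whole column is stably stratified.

Evaluate Δρ/ρ₀ = −αΔT + βΔS across each adjacent pair:
  6–22 m: −αΔT+βΔS = −(1.7 × 10⁻⁴)(-1.2)+(7.2 × 10⁻⁴)(+1.50) = 1.3 × 10⁻³ → stable
  22–33 m: −αΔT+βΔS = −(1.7 × 10⁻⁴)(+1.4)+(7.2 × 10⁻⁴)(-1.19) = -1.1 × 10⁻³ → UNSTABLE
  33–116 m: −αΔT+βΔS = −(1.7 × 10⁻⁴)(-2.3)+(7.2 × 10⁻⁴)(+2.96) = 2.5 × 10⁻³ → stable
  116–192 m: −αΔT+βΔS = −(1.7 × 10⁻⁴)(-0.5)+(7.2 × 10⁻⁴)(+0.57) = 5.0 × 10⁻⁴ → stable
The 22–33 m interval has Δρ < 0: lighter water underlies denser water.

22–33 m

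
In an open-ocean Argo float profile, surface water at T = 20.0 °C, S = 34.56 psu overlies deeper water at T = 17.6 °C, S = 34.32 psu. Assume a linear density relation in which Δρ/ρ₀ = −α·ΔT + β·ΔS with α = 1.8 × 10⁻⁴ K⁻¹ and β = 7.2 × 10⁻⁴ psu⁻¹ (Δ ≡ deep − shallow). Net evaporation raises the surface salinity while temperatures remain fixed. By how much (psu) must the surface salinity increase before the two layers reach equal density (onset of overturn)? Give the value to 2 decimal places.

Neutral buoyancy requires −α(T_deep − T_surf) + β(S_deep − S_surf′) = 0.
S_surf′ = S_deep − (α/β)·ΔT = 34.32 − (1.8 × 10⁻⁴/7.2 × 10⁻⁴)·(-2.4) = 34.9200 psu.
Increase required: 34.9200 − 34.56 = 0.3600 psu.

0.36 psu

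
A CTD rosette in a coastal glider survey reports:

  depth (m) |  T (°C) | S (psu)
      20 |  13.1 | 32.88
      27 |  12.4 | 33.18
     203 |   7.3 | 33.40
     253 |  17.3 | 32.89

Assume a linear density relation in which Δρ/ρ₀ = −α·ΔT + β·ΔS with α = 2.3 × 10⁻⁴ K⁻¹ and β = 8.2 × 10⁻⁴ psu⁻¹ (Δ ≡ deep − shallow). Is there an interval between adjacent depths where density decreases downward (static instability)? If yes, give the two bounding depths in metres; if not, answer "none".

203–253 m

Evaluate Δρ/ρ₀ = −αΔT + βΔS across each adjacent pair:
  20–27 m: −αΔT+βΔS = −(2.3 × 10⁻⁴)(-0.7)+(8.2 × 10⁻⁴)(+0.30) = 4.1 × 10⁻⁴ → stable
  27–203 m: −αΔT+βΔS = −(2.3 × 10⁻⁴)(-5.1)+(8.2 × 10⁻⁴)(+0.22) = 1.4 × 10⁻³ → stable
  203–253 m: −αΔT+βΔS = −(2.3 × 10⁻⁴)(+10.0)+(8.2 × 10⁻⁴)(-0.51) = -2.7 × 10⁻³ → UNSTABLE
The 203–253 m interval has Δρ < 0: lighter water underlies denser water.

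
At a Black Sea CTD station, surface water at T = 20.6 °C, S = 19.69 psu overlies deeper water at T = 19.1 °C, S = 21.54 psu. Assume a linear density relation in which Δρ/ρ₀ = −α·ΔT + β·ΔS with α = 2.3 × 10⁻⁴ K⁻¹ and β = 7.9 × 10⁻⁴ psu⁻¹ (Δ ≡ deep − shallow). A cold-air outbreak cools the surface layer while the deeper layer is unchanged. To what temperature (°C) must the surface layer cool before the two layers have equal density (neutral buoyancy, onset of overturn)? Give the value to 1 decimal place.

12.7 °C

Neutral buoyancy requires Δρ = 0, i.e. −α(T_deep − T_surf′) + β(S_deep − S_surf) = 0.
T_surf′ = T_deep − (β/α)·ΔS = 19.1 − (7.9 × 10⁻⁴/2.3 × 10⁻⁴)·(+1.85) = 12.746 °C.
Cooling required: 20.6 − (12.746) = 7.854 °C.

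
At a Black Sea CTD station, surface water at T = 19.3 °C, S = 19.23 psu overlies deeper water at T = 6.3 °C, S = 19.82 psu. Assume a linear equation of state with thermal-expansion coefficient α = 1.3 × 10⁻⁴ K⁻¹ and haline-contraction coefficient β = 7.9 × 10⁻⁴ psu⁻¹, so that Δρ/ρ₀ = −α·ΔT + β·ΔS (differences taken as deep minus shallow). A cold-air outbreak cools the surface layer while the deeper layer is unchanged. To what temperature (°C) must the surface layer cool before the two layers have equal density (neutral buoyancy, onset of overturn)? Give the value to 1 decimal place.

Neutral buoyancy requires Δρ = 0, i.e. −α(T_deep − T_surf′) + β(S_deep − S_surf) = 0.
T_surf′ = T_deep − (β/α)·ΔS = 6.3 − (7.9 × 10⁻⁴/1.3 × 10⁻⁴)·(+0.59) = 2.715 °C.
Cooling required: 19.3 − (2.715) = 16.585 °C.

2.7 °C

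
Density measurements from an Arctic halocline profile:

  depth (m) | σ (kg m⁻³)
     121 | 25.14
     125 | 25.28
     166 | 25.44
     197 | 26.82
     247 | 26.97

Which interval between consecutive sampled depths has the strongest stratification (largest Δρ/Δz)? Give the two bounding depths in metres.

Compute the density gradient over each adjacent pair:
  121–125 m: Δρ/Δz = 0.14/4 = 0.035 kg m⁻⁴
  125–166 m: Δρ/Δz = 0.16/41 = 3.9 × 10⁻³ kg m⁻⁴
  166–197 m: Δρ/Δz = 1.38/31 = 0.045 kg m⁻⁴
  197–247 m: Δρ/Δz = 0.15/50 = 3.0 × 10⁻³ kg m⁻⁴
The largest gradient is in the 166–197 m interval — the pycnocline.

166–197 m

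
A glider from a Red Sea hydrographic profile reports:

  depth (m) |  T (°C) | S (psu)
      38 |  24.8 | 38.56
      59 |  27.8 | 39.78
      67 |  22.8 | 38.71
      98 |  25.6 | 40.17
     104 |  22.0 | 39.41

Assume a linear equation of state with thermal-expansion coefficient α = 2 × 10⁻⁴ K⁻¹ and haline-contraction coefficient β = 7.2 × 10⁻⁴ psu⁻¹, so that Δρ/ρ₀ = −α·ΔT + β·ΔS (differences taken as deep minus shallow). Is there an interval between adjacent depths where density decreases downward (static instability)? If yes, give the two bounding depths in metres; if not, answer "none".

none

Evaluate Δρ/ρ₀ = −αΔT + βΔS across each adjacent pair:
  38–59 m: −αΔT+βΔS = −(2 × 10⁻⁴)(+3.0)+(7.2 × 10⁻⁴)(+1.22) = 2.8 × 10⁻⁴ → stable
  59–67 m: −αΔT+βΔS = −(2 × 10⁻⁴)(-5.0)+(7.2 × 10⁻⁴)(-1.07) = 2.3 × 10⁻⁴ → stable
  67–98 m: −αΔT+βΔS = −(2 × 10⁻⁴)(+2.8)+(7.2 × 10⁻⁴)(+1.46) = 4.9 × 10⁻⁴ → stable
  98–104 m: −αΔT+βΔS = −(2 × 10⁻⁴)(-3.6)+(7.2 × 10⁻⁴)(-0.76) = 1.7 × 10⁻⁴ → stable
Every interval has Δρ > 0: the column is stably stratified throughout.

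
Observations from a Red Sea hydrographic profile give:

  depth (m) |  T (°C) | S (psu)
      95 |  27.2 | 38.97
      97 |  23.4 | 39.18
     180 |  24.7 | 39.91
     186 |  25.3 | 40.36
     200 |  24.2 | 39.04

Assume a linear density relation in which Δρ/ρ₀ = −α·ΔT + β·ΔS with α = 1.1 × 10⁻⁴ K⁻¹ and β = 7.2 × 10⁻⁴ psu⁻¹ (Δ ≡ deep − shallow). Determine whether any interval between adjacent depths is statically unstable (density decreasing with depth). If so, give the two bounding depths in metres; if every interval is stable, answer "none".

186–200 m

Evaluate Δρ/ρ₀ = −αΔT + βΔS across each adjacent pair:
  95–97 m: −αΔT+βΔS = −(1.1 × 10⁻⁴)(-3.8)+(7.2 × 10⁻⁴)(+0.21) = 5.7 × 10⁻⁴ → stable
  97–180 m: −αΔT+βΔS = −(1.1 × 10⁻⁴)(+1.3)+(7.2 × 10⁻⁴)(+0.73) = 3.8 × 10⁻⁴ → stable
  180–186 m: −αΔT+βΔS = −(1.1 × 10⁻⁴)(+0.6)+(7.2 × 10⁻⁴)(+0.45) = 2.6 × 10⁻⁴ → stable
  186–200 m: −αΔT+βΔS = −(1.1 × 10⁻⁴)(-1.1)+(7.2 × 10⁻⁴)(-1.32) = -8.3 × 10⁻⁴ → UNSTABLE
The 186–200 m interval has Δρ < 0: lighter water underlies denser water.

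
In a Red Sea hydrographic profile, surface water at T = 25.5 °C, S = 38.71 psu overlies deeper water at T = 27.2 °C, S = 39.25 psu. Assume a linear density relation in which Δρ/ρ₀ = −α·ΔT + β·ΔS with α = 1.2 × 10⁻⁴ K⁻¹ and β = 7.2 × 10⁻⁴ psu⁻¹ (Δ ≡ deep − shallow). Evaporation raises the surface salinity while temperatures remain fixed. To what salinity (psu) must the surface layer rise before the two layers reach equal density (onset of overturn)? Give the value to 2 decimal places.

Neutral buoyancy requires −α(T_deep − T_surf) + β(S_deep − S_surf′) = 0.
S_surf′ = S_deep − (α/β)·ΔT = 39.25 − (1.2 × 10⁻⁴/7.2 × 10⁻⁴)·(+1.7) = 38.9667 psu.
Increase required: 38.9667 − 38.71 = 0.2567 psu.

38.97 psu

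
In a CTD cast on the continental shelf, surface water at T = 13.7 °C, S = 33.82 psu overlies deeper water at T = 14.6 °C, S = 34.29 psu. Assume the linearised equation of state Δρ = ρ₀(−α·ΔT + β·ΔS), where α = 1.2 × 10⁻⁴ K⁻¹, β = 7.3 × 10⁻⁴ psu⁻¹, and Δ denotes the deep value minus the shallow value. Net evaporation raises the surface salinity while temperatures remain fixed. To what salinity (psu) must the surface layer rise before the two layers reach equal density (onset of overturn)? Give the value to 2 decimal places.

34.14 psu

Neutral buoyancy requires −α(T_deep − T_surf) + β(S_deep − S_surf′) = 0.
S_surf′ = S_deep − (α/β)·ΔT = 34.29 − (1.2 × 10⁻⁴/7.3 × 10⁻⁴)·(+0.9) = 34.1421 psu.
Increase required: 34.1421 − 33.82 = 0.3221 psu.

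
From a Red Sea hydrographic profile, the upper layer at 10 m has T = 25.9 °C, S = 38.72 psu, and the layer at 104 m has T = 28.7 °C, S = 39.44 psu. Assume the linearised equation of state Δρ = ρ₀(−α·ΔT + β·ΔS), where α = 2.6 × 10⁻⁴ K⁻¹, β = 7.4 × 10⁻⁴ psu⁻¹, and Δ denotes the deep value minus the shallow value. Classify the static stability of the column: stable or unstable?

unstable

ΔT = 28.7 − 25.9 = +2.8 K and ΔS = 39.44 − 38.72 = +0.72 psu (deep − shallow).
−αΔT = -7.28 × 10⁻⁴; βΔS = 5.328 × 10⁻⁴; sum Δρ/ρ₀ = -1.952 × 10⁻⁴.
Δρ/ρ₀ < 0, so Δρ < 0: deeper water is lighter → statically unstable; the column would overturn.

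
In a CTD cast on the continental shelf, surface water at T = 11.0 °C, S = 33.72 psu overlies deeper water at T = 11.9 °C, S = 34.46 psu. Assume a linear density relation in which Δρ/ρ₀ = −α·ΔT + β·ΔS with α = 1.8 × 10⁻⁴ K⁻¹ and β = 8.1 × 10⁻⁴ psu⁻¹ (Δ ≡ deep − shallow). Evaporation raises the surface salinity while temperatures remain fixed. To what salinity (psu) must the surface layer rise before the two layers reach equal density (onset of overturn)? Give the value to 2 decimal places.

Neutral buoyancy requires −α(T_deep − T_surf) + β(S_deep − S_surf′) = 0.
S_surf′ = S_deep − (α/β)·ΔT = 34.46 − (1.8 × 10⁻⁴/8.1 × 10⁻⁴)·(+0.9) = 34.2600 psu.
Increase required: 34.2600 − 33.72 = 0.5400 psu.

34.26 psu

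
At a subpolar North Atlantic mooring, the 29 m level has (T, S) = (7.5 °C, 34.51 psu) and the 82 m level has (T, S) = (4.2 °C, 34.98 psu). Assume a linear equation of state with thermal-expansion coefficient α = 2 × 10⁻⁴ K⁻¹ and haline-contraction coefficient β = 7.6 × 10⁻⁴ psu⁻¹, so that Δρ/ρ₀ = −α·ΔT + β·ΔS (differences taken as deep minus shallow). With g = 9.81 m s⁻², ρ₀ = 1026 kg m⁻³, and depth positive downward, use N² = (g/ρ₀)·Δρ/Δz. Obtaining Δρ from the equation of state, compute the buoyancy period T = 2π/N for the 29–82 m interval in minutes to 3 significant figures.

7.63 min

ΔT = -3.3 K, ΔS = +0.47 psu (deep − shallow).
Δρ/ρ₀ = −αΔT + βΔS = 6.60 × 10⁻⁴ + 3.572 × 10⁻⁴ = 1.0172 × 10⁻³, so Δρ ≈ 1.044 kg m⁻³.
N² = (g/ρ₀)·Δρ/Δz = g·(Δρ/ρ₀)/Δz = 9.81 × 1.0172 × 10⁻³ / 53 = 1.8828 × 10⁻⁴ s⁻².
N = √(1.8828 × 10⁻⁴) = 0.013722 rad s⁻¹ → T = 2π/N = 457.89 s = 7.6315 min ≈ 7.63 min.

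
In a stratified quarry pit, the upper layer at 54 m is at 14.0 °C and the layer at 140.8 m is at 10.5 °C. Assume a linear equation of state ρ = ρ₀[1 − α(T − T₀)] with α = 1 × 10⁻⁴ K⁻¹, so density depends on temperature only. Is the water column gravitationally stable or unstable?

ΔT = 10.5 − 14.0 = -3.5 K, so Δρ/ρ₀ = −αΔT = 3.50 × 10⁻⁴.
Δρ/ρ₀ > 0, so Δρ > 0: deeper water is denser → statically stable.

stable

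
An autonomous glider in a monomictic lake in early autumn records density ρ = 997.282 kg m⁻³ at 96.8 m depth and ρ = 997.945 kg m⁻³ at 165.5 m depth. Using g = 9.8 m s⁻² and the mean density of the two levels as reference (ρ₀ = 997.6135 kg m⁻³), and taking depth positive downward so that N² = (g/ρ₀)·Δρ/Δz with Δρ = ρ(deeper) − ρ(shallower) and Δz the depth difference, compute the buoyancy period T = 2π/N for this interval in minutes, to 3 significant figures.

Δρ = 997.945 − 997.282 = 0.663 kg m⁻³ over Δz = 165.5 − 96.8 = 68.7 m.
N² = (9.8/997.6135) × (0.663/68.7) = 9.4803 × 10⁻⁵ s⁻².
N = √(9.4803 × 10⁻⁵) = 9.7367 × 10⁻³ rad s⁻¹, so T = 2π/N = 645.31 s = 10.755 min ≈ 10.8 min.

10.8 min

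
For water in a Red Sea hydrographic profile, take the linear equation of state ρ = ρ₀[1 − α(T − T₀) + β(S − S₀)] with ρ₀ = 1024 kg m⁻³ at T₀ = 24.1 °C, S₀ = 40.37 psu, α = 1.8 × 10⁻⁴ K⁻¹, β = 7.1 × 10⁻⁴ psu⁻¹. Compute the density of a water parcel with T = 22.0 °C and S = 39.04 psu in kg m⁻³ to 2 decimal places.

1023.42 kg m⁻³

T − T₀ = -2.1 K, S − S₀ = -1.33 psu.
Bracket = 1 − α·(-2.1) + β·(-1.33) = 1 + (-5.663 × 10⁻⁴) = 0.9994337.
ρ = 1024 × 0.9994337 = 1023.42 kg m⁻³.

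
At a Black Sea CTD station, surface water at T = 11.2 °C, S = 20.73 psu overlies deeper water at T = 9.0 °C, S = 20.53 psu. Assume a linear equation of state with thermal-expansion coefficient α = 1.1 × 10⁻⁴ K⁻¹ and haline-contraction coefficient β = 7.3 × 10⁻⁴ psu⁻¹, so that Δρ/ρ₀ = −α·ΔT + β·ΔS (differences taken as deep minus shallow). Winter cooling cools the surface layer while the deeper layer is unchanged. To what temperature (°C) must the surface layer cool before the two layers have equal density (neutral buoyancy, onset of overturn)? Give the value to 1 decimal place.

Neutral buoyancy requires Δρ = 0, i.e. −α(T_deep − T_surf′) + β(S_deep − S_surf) = 0.
T_surf′ = T_deep − (β/α)·ΔS = 9.0 − (7.3 × 10⁻⁴/1.1 × 10⁻⁴)·(-0.20) = 10.327 °C.
Cooling required: 11.2 − (10.327) = 0.873 °C.

10.3 °C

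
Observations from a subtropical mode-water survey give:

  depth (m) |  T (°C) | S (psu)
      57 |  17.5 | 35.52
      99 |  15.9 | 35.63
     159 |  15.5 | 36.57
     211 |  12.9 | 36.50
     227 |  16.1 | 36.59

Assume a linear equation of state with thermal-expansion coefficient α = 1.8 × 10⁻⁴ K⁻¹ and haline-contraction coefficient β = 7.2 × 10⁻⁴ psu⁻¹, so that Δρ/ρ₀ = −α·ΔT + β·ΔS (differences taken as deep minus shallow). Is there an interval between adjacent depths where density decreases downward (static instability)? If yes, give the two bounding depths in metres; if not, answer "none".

Evaluate Δρ/ρ₀ = −αΔT + βΔS across each adjacent pair:
  57–99 m: −αΔT+βΔS = −(1.8 × 10⁻⁴)(-1.6)+(7.2 × 10⁻⁴)(+0.11) = 3.7 × 10⁻⁴ → stable
  99–159 m: −αΔT+βΔS = −(1.8 × 10⁻⁴)(-0.4)+(7.2 × 10⁻⁴)(+0.94) = 7.5 × 10⁻⁴ → stable
  159–211 m: −αΔT+βΔS = −(1.8 × 10⁻⁴)(-2.6)+(7.2 × 10⁻⁴)(-0.07) = 4.2 × 10⁻⁴ → stable
  211–227 m: −αΔT+βΔS = −(1.8 × 10⁻⁴)(+3.2)+(7.2 × 10⁻⁴)(+0.09) = -5.1 × 10⁻⁴ → UNSTABLE
The 211–227 m interval has Δρ < 0: lighter water underlies denser water.

211–227 m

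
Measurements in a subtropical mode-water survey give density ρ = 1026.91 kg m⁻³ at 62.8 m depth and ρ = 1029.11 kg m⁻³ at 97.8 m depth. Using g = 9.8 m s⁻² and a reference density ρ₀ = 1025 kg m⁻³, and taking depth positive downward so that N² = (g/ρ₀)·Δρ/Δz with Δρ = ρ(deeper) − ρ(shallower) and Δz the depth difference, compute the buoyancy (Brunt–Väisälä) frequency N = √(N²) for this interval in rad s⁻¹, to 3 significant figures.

0.0245 rad s⁻¹

Δρ = 1029.11 − 1026.91 = 2.20 kg m⁻³ over Δz = 97.8 − 62.8 = 35 m.
N² = (9.8/1025) × (2.20/35) = 6.0098 × 10⁻⁴ s⁻².
N = √(6.0098 × 10⁻⁴) = 0.024515 rad s⁻¹ ≈ 0.0245 rad s⁻¹.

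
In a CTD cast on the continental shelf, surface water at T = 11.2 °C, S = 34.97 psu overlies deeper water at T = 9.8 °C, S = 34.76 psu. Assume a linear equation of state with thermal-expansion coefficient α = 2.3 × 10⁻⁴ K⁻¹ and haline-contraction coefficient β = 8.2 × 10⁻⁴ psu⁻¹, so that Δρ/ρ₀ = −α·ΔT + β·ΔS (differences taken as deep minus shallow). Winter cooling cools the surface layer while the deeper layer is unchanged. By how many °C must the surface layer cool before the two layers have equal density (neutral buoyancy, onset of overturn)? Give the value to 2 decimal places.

0.65 °C

Neutral buoyancy requires Δρ = 0, i.e. −α(T_deep − T_surf′) + β(S_deep − S_surf) = 0.
T_surf′ = T_deep − (β/α)·ΔS = 9.8 − (8.2 × 10⁻⁴/2.3 × 10⁻⁴)·(-0.21) = 10.5487 °C.
Cooling required: 11.2 − (10.5487) = 0.6513 °C.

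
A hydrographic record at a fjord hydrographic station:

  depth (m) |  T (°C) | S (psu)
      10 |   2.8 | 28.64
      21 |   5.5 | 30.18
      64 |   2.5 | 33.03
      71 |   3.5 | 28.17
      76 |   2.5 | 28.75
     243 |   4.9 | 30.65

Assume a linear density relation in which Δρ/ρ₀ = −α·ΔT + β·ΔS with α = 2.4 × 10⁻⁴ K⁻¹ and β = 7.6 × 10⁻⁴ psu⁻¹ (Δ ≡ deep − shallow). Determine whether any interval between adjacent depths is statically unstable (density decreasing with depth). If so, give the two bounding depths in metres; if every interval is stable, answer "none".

Evaluate Δρ/ρ₀ = −αΔT + βΔS across each adjacent pair:
  10–21 m: −αΔT+βΔS = −(2.4 × 10⁻⁴)(+2.7)+(7.6 × 10⁻⁴)(+1.54) = 5.2 × 10⁻⁴ → stable
  21–64 m: −αΔT+βΔS = −(2.4 × 10⁻⁴)(-3.0)+(7.6 × 10⁻⁴)(+2.85) = 2.9 × 10⁻³ → stable
  64–71 m: −αΔT+βΔS = −(2.4 × 10⁻⁴)(+1.0)+(7.6 × 10⁻⁴)(-4.86) = -3.9 × 10⁻³ → UNSTABLE
  71–76 m: −αΔT+βΔS = −(2.4 × 10⁻⁴)(-1.0)+(7.6 × 10⁻⁴)(+0.58) = 6.8 × 10⁻⁴ → stable
  76–243 m: −αΔT+βΔS = −(2.4 × 10⁻⁴)(+2.4)+(7.6 × 10⁻⁴)(+1.90) = 8.7 × 10⁻⁴ → stable
The 64–71 m interval has Δρ < 0: lighter water underlies denser water.

64–71 m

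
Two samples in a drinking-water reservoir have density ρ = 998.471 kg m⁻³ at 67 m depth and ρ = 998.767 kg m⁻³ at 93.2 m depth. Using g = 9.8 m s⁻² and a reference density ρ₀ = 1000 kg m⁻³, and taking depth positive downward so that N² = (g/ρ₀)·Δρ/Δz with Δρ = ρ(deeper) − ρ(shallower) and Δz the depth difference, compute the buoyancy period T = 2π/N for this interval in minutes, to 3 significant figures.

Δρ = 998.767 − 998.471 = 0.296 kg m⁻³ over Δz = 93.2 − 67 = 26.2 m.
N² = (9.8/1000) × (0.296/26.2) = 1.1072 × 10⁻⁴ s⁻².
N = √(1.1072 × 10⁻⁴) = 0.010522 rad s⁻¹, so T = 2π/N = 597.15 s = 9.9525 min ≈ 9.95 min.

9.95 min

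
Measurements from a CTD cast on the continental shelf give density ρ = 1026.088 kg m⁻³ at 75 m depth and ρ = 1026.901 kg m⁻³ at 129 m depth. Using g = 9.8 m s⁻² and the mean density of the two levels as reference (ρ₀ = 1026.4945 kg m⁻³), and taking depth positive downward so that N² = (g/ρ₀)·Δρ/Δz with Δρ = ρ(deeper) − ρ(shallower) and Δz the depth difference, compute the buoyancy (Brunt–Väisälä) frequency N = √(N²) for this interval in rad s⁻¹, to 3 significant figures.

Δρ = 1026.901 − 1026.088 = 0.813 kg m⁻³ over Δz = 129 − 75 = 54 m.
N² = (9.8/1026.4945) × (0.813/54) = 1.4374 × 10⁻⁴ s⁻².
N = √(1.4374 × 10⁻⁴) = 0.011989 rad s⁻¹ ≈ 0.0120 rad s⁻¹.

0.0120 rad s⁻¹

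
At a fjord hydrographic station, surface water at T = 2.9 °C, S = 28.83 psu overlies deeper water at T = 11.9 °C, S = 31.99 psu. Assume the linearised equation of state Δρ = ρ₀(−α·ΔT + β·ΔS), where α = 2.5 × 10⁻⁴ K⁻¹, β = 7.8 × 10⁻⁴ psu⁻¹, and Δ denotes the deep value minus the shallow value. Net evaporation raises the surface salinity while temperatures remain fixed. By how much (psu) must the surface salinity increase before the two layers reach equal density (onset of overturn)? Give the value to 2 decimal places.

0.28 psu

Neutral buoyancy requires −α(T_deep − T_surf) + β(S_deep − S_surf′) = 0.
S_surf′ = S_deep − (α/β)·ΔT = 31.99 − (2.5 × 10⁻⁴/7.8 × 10⁻⁴)·(+9.0) = 29.1054 psu.
Increase required: 29.1054 − 28.83 = 0.2754 psu.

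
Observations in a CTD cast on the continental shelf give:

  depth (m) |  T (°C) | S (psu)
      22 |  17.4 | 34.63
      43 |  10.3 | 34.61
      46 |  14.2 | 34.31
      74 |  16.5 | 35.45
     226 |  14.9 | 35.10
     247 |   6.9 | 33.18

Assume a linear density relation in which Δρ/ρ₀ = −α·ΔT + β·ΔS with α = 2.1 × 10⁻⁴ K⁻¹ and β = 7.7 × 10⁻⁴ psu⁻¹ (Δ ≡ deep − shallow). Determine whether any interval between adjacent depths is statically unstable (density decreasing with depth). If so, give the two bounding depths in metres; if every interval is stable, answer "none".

Evaluate Δρ/ρ₀ = −αΔT + βΔS across each adjacent pair:
  22–43 m: −αΔT+βΔS = −(2.1 × 10⁻⁴)(-7.1)+(7.7 × 10⁻⁴)(-0.02) = 1.5 × 10⁻³ → stable
  43–46 m: −αΔT+βΔS = −(2.1 × 10⁻⁴)(+3.9)+(7.7 × 10⁻⁴)(-0.30) = -1.1 × 10⁻³ → UNSTABLE
  46–74 m: −αΔT+βΔS = −(2.1 × 10⁻⁴)(+2.3)+(7.7 × 10⁻⁴)(+1.14) = 3.9 × 10⁻⁴ → stable
  74–226 m: −αΔT+βΔS = −(2.1 × 10⁻⁴)(-1.6)+(7.7 × 10⁻⁴)(-0.35) = 6.7 × 10⁻⁵ → stable
  226–247 m: −αΔT+βΔS = −(2.1 × 10⁻⁴)(-8.0)+(7.7 × 10⁻⁴)(-1.92) = 2.0 × 10⁻⁴ → stable
The 43–46 m interval has Δρ < 0: lighter water underlies denser water.

43–46 m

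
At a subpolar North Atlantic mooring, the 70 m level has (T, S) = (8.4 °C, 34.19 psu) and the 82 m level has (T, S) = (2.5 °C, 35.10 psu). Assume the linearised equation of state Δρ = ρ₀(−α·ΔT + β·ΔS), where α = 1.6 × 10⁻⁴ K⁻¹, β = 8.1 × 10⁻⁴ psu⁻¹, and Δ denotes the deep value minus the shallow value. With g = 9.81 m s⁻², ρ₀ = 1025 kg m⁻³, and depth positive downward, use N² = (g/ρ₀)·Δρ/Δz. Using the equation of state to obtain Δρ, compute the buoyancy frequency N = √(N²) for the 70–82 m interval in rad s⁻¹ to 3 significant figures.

ΔT = -5.9 K, ΔS = +0.91 psu (deep − shallow).
Δρ/ρ₀ = −αΔT + βΔS = 9.44 × 10⁻⁴ + 7.371 × 10⁻⁴ = 1.6811 × 10⁻³, so Δρ ≈ 1.723 kg m⁻³.
N² = (g/ρ₀)·Δρ/Δz = g·(Δρ/ρ₀)/Δz = 9.81 × 1.6811 × 10⁻³ / 12 = 1.3743 × 10⁻³ s⁻².
N = √(1.3743 × 10⁻³) = 0.037072 rad s⁻¹ ≈ 0.0371 rad s⁻¹.

0.0371 rad s⁻¹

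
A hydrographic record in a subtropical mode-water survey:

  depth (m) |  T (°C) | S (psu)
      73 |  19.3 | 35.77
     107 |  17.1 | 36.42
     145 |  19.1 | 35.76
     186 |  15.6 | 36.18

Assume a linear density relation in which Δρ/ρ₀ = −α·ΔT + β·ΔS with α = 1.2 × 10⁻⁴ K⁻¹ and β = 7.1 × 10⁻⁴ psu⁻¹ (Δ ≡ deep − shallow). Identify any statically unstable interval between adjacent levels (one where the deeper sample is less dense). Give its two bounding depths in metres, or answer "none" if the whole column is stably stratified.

Evaluate Δρ/ρ₀ = −αΔT + βΔS across each adjacent pair:
  73–107 m: −αΔT+βΔS = −(1.2 × 10⁻⁴)(-2.2)+(7.1 × 10⁻⁴)(+0.65) = 7.3 × 10⁻⁴ → stable
  107–145 m: −αΔT+βΔS = −(1.2 × 10⁻⁴)(+2.0)+(7.1 × 10⁻⁴)(-0.66) = -7.1 × 10⁻⁴ → UNSTABLE
  145–186 m: −αΔT+βΔS = −(1.2 × 10⁻⁴)(-3.5)+(7.1 × 10⁻⁴)(+0.42) = 7.2 × 10⁻⁴ → stable
The 107–145 m interval has Δρ < 0: lighter water underlies denser water.

107–145 m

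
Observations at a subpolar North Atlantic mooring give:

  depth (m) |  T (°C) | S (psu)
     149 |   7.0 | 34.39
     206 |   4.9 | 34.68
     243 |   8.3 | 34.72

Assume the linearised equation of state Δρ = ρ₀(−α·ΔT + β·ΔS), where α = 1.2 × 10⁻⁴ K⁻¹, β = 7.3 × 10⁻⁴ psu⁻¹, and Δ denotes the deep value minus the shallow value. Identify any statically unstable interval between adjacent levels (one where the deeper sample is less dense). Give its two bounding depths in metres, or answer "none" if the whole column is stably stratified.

Evaluate Δρ/ρ₀ = −αΔT + βΔS across each adjacent pair:
  149–206 m: −αΔT+βΔS = −(1.2 × 10⁻⁴)(-2.1)+(7.3 × 10⁻⁴)(+0.29) = 4.6 × 10⁻⁴ → stable
  206–243 m: −αΔT+βΔS = −(1.2 × 10⁻⁴)(+3.4)+(7.3 × 10⁻⁴)(+0.04) = -3.8 × 10⁻⁴ → UNSTABLE
The 206–243 m interval has Δρ < 0: lighter water underlies denser water.

206–243 m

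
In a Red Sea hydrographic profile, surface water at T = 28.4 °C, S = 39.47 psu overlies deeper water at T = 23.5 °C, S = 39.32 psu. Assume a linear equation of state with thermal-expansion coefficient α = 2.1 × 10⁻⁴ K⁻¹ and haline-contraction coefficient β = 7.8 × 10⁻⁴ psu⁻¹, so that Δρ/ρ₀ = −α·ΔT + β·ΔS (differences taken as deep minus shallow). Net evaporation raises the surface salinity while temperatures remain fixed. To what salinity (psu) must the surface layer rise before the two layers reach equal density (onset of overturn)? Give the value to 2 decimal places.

40.64 psu

Neutral buoyancy requires −α(T_deep − T_surf) + β(S_deep − S_surf′) = 0.
S_surf′ = S_deep − (α/β)·ΔT = 39.32 − (2.1 × 10⁻⁴/7.8 × 10⁻⁴)·(-4.9) = 40.6392 psu.
Increase required: 40.6392 − 39.47 = 1.1692 psu.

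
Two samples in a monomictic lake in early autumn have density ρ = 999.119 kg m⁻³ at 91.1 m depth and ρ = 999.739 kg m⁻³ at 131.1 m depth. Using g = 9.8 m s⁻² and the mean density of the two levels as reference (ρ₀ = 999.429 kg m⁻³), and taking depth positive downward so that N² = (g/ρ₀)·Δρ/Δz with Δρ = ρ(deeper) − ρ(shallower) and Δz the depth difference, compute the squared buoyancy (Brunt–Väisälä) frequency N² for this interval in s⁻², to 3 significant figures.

Δρ = 999.739 − 999.119 = 0.620 kg m⁻³ over Δz = 131.1 − 91.1 = 40 m.
N² = (9.8/999.429) × (0.620/40) = 1.5199 × 10⁻⁴ s⁻² ≈ 1.52 × 10⁻⁴ s⁻².

1.52 × 10⁻⁴ s⁻²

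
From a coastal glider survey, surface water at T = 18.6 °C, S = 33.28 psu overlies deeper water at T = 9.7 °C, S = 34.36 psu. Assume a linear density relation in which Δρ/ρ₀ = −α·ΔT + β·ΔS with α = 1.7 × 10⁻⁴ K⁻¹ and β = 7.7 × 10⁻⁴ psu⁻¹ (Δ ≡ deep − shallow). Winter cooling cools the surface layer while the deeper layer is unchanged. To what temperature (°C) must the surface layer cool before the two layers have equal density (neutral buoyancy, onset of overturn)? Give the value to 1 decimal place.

4.8 °C

Neutral buoyancy requires Δρ = 0, i.e. −α(T_deep − T_surf′) + β(S_deep − S_surf) = 0.
T_surf′ = T_deep − (β/α)·ΔS = 9.7 − (7.7 × 10⁻⁴/1.7 × 10⁻⁴)·(+1.08) = 4.808 °C.
Cooling required: 18.6 − (4.808) = 13.792 °C.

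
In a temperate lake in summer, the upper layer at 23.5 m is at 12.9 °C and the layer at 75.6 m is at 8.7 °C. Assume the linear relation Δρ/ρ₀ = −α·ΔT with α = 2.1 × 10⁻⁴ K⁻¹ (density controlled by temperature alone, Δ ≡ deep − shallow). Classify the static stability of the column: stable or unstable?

ΔT = 8.7 − 12.9 = -4.2 K, so Δρ/ρ₀ = −αΔT = 8.82 × 10⁻⁴.
Δρ/ρ₀ > 0, so Δρ > 0: deeper water is denser → statically stable.

stable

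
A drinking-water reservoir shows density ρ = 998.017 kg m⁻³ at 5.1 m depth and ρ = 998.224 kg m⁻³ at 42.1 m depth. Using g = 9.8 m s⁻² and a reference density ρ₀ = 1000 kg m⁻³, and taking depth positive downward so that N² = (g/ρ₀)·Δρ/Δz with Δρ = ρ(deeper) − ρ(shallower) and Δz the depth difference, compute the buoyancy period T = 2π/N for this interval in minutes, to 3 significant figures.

Δρ = 998.224 − 998.017 = 0.207 kg m⁻³ over Δz = 42.1 − 5.1 = 37 m.
N² = (9.8/1000) × (0.207/37) = 5.4827 × 10⁻⁵ s⁻².
N = √(5.4827 × 10⁻⁵) = 7.4045 × 10⁻³ rad s⁻¹, so T = 2π/N = 848.56 s = 14.143 min ≈ 14.1 min.

14.1 min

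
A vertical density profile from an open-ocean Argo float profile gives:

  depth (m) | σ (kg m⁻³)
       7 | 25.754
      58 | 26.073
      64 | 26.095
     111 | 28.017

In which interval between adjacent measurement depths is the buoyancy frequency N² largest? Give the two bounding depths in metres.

Compute the density gradient over each adjacent pair:
  7–58 m: Δρ/Δz = 0.319/51 = 6.3 × 10⁻³ kg m⁻⁴
  58–64 m: Δρ/Δz = 0.022/6 = 3.7 × 10⁻³ kg m⁻⁴
  64–111 m: Δρ/Δz = 1.922/47 = 0.041 kg m⁻⁴
The largest gradient is in the 64–111 m interval — the pycnocline.

64–111 m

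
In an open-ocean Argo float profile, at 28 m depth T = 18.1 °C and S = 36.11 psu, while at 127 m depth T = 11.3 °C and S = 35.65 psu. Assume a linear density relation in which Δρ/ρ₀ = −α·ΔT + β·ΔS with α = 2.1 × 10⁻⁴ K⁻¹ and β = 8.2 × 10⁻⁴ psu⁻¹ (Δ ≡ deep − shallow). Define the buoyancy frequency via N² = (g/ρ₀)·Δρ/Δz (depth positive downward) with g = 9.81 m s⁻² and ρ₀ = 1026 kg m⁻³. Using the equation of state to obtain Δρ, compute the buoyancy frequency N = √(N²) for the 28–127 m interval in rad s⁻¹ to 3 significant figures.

ΔT = -6.8 K, ΔS = -0.46 psu (deep − shallow).
Δρ/ρ₀ = −αΔT + βΔS = 1.428 × 10⁻³ − 3.772 × 10⁻⁴ = 1.0508 × 10⁻³, so Δρ ≈ 1.078 kg m⁻³.
N² = (g/ρ₀)·Δρ/Δz = g·(Δρ/ρ₀)/Δz = 9.81 × 1.0508 × 10⁻³ / 99 = 1.0412 × 10⁻⁴ s⁻².
N = √(1.0412 × 10⁻⁴) = 0.010204 rad s⁻¹ ≈ 0.0102 rad s⁻¹.

0.0102 rad s⁻¹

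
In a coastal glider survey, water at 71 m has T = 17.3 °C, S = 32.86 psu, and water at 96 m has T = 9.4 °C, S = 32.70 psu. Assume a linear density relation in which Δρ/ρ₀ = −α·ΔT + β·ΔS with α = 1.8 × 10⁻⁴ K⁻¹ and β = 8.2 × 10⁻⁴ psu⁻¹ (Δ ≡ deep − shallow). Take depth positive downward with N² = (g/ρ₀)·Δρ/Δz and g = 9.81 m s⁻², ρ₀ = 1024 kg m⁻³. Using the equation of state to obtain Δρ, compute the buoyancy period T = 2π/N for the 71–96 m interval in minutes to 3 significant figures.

4.65 min

ΔT = -7.9 K, ΔS = -0.16 psu (deep − shallow).
Δρ/ρ₀ = −αΔT + βΔS = 1.422 × 10⁻³ − 1.312 × 10⁻⁴ = 1.2908 × 10⁻³, so Δρ ≈ 1.322 kg m⁻³.
N² = (g/ρ₀)·Δρ/Δz = g·(Δρ/ρ₀)/Δz = 9.81 × 1.2908 × 10⁻³ / 25 = 5.0651 × 10⁻⁴ s⁻².
N = √(5.0651 × 10⁻⁴) = 0.022506 rad s⁻¹ → T = 2π/N = 279.18 s = 4.6530 min ≈ 4.65 min.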